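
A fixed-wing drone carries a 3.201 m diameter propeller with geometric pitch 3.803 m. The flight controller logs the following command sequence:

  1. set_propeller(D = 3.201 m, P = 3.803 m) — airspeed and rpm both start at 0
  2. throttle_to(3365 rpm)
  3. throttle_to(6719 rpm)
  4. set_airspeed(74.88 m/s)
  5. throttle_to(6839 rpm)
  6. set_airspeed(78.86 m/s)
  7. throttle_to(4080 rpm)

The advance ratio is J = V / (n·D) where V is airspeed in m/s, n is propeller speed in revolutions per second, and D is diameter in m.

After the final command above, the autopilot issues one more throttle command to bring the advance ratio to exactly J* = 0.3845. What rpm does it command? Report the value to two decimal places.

rpm = 3844.38

set_propeller: D = 3.201 m, P = 3.803 m (p = P/D = 1.188066); state ← (V=0, rpm=0)
throttle_to(3365): rpm ← 3365
throttle_to(6719): rpm ← 6719
set_airspeed(74.88): V ← 74.88 m/s
throttle_to(6839): rpm ← 6839
set_airspeed(78.86): V ← 78.86 m/s
throttle_to(4080): rpm ← 4080
final state: V = 78.86 m/s, rpm = 4080 → n = rpm/60 = 68.000000 rev/s
target J* = 0.3845; solve J* = V/(n·D) for n: n = V/(J*·D) = 78.86/(0.3845 × 3.201) = 64.072955 rev/s
rpm = 60·n = 3844.377306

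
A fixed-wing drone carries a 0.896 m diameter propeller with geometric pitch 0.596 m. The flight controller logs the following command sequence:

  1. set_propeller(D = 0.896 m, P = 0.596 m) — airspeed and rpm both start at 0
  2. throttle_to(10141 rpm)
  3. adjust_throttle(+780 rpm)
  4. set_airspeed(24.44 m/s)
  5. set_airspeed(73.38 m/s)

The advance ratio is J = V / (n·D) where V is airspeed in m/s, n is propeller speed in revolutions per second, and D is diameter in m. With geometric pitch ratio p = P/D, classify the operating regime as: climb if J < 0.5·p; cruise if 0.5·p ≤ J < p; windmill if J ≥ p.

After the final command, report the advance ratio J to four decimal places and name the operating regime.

set_propeller: D = 0.896 m, P = 0.596 m (p = P/D = 0.665179); state ← (V=0, rpm=0)
throttle_to(10141): rpm ← 10141
adjust_throttle(+780): rpm ← 10141 +780 = 10921
set_airspeed(24.44): V ← 24.44 m/s
set_airspeed(73.38): V ← 73.38 m/s
final state: V = 73.38 m/s, rpm = 10921 → n = rpm/60 = 182.016667 rev/s
J = V / (n·D) = 73.38 / (182.016667 × 0.896) = 0.449944
regime bands: climb J<0.3326 | cruise [0.3326, 0.6652) | windmill J≥0.6652
J = 0.4499 → cruise

J = 0.4499, regime = cruise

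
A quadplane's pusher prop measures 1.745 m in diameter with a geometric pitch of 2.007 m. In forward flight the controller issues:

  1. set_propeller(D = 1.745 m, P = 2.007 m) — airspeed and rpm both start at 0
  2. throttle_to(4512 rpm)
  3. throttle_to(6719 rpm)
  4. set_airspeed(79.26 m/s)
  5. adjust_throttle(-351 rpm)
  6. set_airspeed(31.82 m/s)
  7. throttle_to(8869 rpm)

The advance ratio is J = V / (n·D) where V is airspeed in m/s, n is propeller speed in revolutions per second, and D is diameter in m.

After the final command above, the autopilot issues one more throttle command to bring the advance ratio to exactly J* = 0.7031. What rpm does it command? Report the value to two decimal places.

set_propeller: D = 1.745 m, P = 2.007 m (p = P/D = 1.150143); state ← (V=0, rpm=0)
throttle_to(4512): rpm ← 4512
throttle_to(6719): rpm ← 6719
set_airspeed(79.26): V ← 79.26 m/s
adjust_throttle(-351): rpm ← 6719 -351 = 6368
set_airspeed(31.82): V ← 31.82 m/s
throttle_to(8869): rpm ← 8869
final state: V = 31.82 m/s, rpm = 8869 → n = rpm/60 = 147.816667 rev/s
target J* = 0.7031; solve J* = V/(n·D) for n: n = V/(J*·D) = 31.82/(0.7031 × 1.745) = 25.935083 rev/s
rpm = 60·n = 1556.104994

rpm = 1556.10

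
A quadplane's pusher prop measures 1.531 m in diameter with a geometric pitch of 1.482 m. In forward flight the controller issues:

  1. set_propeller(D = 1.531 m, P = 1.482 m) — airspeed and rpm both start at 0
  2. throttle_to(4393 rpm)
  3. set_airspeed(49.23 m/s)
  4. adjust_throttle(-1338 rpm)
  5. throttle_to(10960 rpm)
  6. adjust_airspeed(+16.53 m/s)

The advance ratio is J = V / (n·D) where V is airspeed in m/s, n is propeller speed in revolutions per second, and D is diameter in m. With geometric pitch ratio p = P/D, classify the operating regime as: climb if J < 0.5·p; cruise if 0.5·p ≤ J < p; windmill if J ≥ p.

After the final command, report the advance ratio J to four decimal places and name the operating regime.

set_propeller: D = 1.531 m, P = 1.482 m (p = P/D = 0.967995); state ← (V=0, rpm=0)
throttle_to(4393): rpm ← 4393
set_airspeed(49.23): V ← 49.23 m/s
adjust_throttle(-1338): rpm ← 4393 -1338 = 3055
throttle_to(10960): rpm ← 10960
adjust_airspeed(+16.53): V ← 49.23 +16.53 = 65.76 m/s
final state: V = 65.76 m/s, rpm = 10960 → n = rpm/60 = 182.666667 rev/s
J = V / (n·D) = 65.76 / (182.666667 × 1.531) = 0.235140
regime bands: climb J<0.4840 | cruise [0.4840, 0.9680) | windmill J≥0.9680
J = 0.2351 → climb

J = 0.2351, regime = climb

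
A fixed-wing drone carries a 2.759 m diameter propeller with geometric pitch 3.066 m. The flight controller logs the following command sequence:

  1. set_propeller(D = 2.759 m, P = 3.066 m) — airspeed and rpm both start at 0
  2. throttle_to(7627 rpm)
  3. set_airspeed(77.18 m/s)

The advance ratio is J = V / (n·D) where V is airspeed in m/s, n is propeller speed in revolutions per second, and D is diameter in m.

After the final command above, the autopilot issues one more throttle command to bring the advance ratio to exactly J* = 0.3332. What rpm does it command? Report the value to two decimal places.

rpm = 5037.32

set_propeller: D = 2.759 m, P = 3.066 m (p = P/D = 1.111272); state ← (V=0, rpm=0)
throttle_to(7627): rpm ← 7627
set_airspeed(77.18): V ← 77.18 m/s
final state: V = 77.18 m/s, rpm = 7627 → n = rpm/60 = 127.116667 rev/s
target J* = 0.3332; solve J* = V/(n·D) for n: n = V/(J*·D) = 77.18/(0.3332 × 2.759) = 83.955293 rev/s
rpm = 60·n = 5037.317573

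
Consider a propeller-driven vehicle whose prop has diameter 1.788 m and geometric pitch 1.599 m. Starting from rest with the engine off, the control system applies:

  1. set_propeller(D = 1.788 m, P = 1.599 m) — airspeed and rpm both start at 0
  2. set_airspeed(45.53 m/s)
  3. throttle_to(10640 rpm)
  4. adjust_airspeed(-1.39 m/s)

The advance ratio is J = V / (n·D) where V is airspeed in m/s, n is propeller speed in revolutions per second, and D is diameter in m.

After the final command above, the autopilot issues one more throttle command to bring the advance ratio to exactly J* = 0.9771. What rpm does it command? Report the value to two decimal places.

rpm = 1515.92

set_propeller: D = 1.788 m, P = 1.599 m (p = P/D = 0.894295); state ← (V=0, rpm=0)
set_airspeed(45.53): V ← 45.53 m/s
throttle_to(10640): rpm ← 10640
adjust_airspeed(-1.39): V ← 45.53 -1.39 = 44.14 m/s
final state: V = 44.14 m/s, rpm = 10640 → n = rpm/60 = 177.333333 rev/s
target J* = 0.9771; solve J* = V/(n·D) for n: n = V/(J*·D) = 44.14/(0.9771 × 1.788) = 25.265378 rev/s
rpm = 60·n = 1515.922683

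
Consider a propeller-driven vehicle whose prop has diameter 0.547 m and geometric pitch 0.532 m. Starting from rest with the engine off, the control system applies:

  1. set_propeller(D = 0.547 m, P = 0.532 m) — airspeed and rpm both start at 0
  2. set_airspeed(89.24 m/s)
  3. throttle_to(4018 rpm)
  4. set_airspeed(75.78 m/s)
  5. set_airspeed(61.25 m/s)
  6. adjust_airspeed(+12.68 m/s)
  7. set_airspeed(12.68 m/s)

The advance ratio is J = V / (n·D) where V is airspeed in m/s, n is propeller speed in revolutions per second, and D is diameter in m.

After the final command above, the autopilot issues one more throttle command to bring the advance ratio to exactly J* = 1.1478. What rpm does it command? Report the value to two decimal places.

rpm = 1211.76

set_propeller: D = 0.547 m, P = 0.532 m (p = P/D = 0.972578); state ← (V=0, rpm=0)
set_airspeed(89.24): V ← 89.24 m/s
throttle_to(4018): rpm ← 4018
set_airspeed(75.78): V ← 75.78 m/s
set_airspeed(61.25): V ← 61.25 m/s
adjust_airspeed(+12.68): V ← 61.25 +12.68 = 73.93 m/s
set_airspeed(12.68): V ← 12.68 m/s
final state: V = 12.68 m/s, rpm = 4018 → n = rpm/60 = 66.966667 rev/s
target J* = 1.1478; solve J* = V/(n·D) for n: n = V/(J*·D) = 12.68/(1.1478 × 0.547) = 20.196016 rev/s
rpm = 60·n = 1211.760962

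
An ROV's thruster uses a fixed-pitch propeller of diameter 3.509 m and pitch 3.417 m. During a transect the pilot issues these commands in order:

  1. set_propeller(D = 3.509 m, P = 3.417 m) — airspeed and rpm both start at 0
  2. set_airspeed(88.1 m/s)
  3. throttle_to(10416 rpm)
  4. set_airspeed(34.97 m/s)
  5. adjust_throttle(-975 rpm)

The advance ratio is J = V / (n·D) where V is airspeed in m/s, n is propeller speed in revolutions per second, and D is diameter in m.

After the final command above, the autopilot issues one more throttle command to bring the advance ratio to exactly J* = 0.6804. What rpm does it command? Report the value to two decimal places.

set_propeller: D = 3.509 m, P = 3.417 m (p = P/D = 0.973782); state ← (V=0, rpm=0)
set_airspeed(88.1): V ← 88.1 m/s
throttle_to(10416): rpm ← 10416
set_airspeed(34.97): V ← 34.97 m/s
adjust_throttle(-975): rpm ← 10416 -975 = 9441
final state: V = 34.97 m/s, rpm = 9441 → n = rpm/60 = 157.350000 rev/s
target J* = 0.6804; solve J* = V/(n·D) for n: n = V/(J*·D) = 34.97/(0.6804 × 3.509) = 14.646976 rev/s
rpm = 60·n = 878.818538

rpm = 878.82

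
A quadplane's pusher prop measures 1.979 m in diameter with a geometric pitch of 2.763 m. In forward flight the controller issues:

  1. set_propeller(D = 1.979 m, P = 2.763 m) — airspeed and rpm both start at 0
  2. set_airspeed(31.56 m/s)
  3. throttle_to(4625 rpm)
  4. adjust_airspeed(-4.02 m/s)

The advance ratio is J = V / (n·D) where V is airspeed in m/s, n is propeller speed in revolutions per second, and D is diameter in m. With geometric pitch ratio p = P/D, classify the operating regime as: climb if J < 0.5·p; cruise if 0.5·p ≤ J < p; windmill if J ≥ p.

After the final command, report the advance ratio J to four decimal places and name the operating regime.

set_propeller: D = 1.979 m, P = 2.763 m (p = P/D = 1.396160); state ← (V=0, rpm=0)
set_airspeed(31.56): V ← 31.56 m/s
throttle_to(4625): rpm ← 4625
adjust_airspeed(-4.02): V ← 31.56 -4.02 = 27.54 m/s
final state: V = 27.54 m/s, rpm = 4625 → n = rpm/60 = 77.083333 rev/s
J = V / (n·D) = 27.54 / (77.083333 × 1.979) = 0.180533
regime bands: climb J<0.6981 | cruise [0.6981, 1.3962) | windmill J≥1.3962
J = 0.1805 → climb

J = 0.1805, regime = climb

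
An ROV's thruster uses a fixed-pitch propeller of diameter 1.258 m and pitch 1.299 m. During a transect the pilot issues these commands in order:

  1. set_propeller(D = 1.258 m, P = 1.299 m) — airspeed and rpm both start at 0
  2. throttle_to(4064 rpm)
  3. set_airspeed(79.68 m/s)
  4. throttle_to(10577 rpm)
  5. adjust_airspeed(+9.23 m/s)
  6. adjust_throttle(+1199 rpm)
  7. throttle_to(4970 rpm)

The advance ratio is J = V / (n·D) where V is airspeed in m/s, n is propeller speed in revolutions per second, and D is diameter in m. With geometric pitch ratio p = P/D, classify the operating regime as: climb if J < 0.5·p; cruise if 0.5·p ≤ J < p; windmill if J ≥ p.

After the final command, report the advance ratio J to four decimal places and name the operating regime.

set_propeller: D = 1.258 m, P = 1.299 m (p = P/D = 1.032591); state ← (V=0, rpm=0)
throttle_to(4064): rpm ← 4064
set_airspeed(79.68): V ← 79.68 m/s
throttle_to(10577): rpm ← 10577
adjust_airspeed(+9.23): V ← 79.68 +9.23 = 88.91 m/s
adjust_throttle(+1199): rpm ← 10577 +1199 = 11776
throttle_to(4970): rpm ← 4970
final state: V = 88.91 m/s, rpm = 4970 → n = rpm/60 = 82.833333 rev/s
J = V / (n·D) = 88.91 / (82.833333 × 1.258) = 0.853227
regime bands: climb J<0.5163 | cruise [0.5163, 1.0326) | windmill J≥1.0326
J = 0.8532 → cruise

J = 0.8532, regime = cruise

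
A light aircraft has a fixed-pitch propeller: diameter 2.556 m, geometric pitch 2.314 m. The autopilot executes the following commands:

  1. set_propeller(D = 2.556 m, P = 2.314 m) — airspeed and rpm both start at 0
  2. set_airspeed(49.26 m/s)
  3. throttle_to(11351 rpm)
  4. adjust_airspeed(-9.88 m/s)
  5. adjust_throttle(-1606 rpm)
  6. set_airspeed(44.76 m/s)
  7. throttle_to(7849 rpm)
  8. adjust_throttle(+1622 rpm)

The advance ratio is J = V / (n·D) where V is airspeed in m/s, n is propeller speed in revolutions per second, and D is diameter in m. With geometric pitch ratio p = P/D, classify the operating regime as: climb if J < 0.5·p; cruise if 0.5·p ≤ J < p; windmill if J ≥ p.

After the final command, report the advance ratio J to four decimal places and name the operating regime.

set_propeller: D = 2.556 m, P = 2.314 m (p = P/D = 0.905321); state ← (V=0, rpm=0)
set_airspeed(49.26): V ← 49.26 m/s
throttle_to(11351): rpm ← 11351
adjust_airspeed(-9.88): V ← 49.26 -9.88 = 39.38 m/s
adjust_throttle(-1606): rpm ← 11351 -1606 = 9745
set_airspeed(44.76): V ← 44.76 m/s
throttle_to(7849): rpm ← 7849
adjust_throttle(+1622): rpm ← 7849 +1622 = 9471
final state: V = 44.76 m/s, rpm = 9471 → n = rpm/60 = 157.850000 rev/s
J = V / (n·D) = 44.76 / (157.850000 × 2.556) = 0.110939
regime bands: climb J<0.4527 | cruise [0.4527, 0.9053) | windmill J≥0.9053
J = 0.1109 → climb

J = 0.1109, regime = climb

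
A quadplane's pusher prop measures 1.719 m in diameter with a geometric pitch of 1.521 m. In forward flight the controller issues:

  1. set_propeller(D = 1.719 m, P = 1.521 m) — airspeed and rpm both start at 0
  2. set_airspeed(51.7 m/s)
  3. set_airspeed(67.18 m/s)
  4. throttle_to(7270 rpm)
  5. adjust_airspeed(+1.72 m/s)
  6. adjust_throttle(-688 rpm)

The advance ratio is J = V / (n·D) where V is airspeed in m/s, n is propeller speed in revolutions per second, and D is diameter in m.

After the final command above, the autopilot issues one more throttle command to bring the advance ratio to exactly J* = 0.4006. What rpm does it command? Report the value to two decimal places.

rpm = 6003.21

set_propeller: D = 1.719 m, P = 1.521 m (p = P/D = 0.884817); state ← (V=0, rpm=0)
set_airspeed(51.7): V ← 51.7 m/s
set_airspeed(67.18): V ← 67.18 m/s
throttle_to(7270): rpm ← 7270
adjust_airspeed(+1.72): V ← 67.18 +1.72 = 68.9 m/s
adjust_throttle(-688): rpm ← 7270 -688 = 6582
final state: V = 68.9 m/s, rpm = 6582 → n = rpm/60 = 109.700000 rev/s
target J* = 0.4006; solve J* = V/(n·D) for n: n = V/(J*·D) = 68.9/(0.4006 × 1.719) = 100.053526 rev/s
rpm = 60·n = 6003.211588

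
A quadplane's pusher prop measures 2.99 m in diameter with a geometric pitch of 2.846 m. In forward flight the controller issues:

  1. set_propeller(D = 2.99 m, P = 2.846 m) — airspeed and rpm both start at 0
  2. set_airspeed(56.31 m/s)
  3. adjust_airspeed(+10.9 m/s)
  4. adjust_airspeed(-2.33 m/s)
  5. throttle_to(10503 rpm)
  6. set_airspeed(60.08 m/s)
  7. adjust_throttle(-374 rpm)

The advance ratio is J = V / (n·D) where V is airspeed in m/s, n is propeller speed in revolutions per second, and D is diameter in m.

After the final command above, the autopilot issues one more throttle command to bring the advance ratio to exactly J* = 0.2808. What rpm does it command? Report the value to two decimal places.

rpm = 4293.51

set_propeller: D = 2.99 m, P = 2.846 m (p = P/D = 0.951839); state ← (V=0, rpm=0)
set_airspeed(56.31): V ← 56.31 m/s
adjust_airspeed(+10.9): V ← 56.31 +10.9 = 67.21 m/s
adjust_airspeed(-2.33): V ← 67.21 -2.33 = 64.88 m/s
throttle_to(10503): rpm ← 10503
set_airspeed(60.08): V ← 60.08 m/s
adjust_throttle(-374): rpm ← 10503 -374 = 10129
final state: V = 60.08 m/s, rpm = 10129 → n = rpm/60 = 168.816667 rev/s
target J* = 0.2808; solve J* = V/(n·D) for n: n = V/(J*·D) = 60.08/(0.2808 × 2.99) = 71.558567 rev/s
rpm = 60·n = 4293.513993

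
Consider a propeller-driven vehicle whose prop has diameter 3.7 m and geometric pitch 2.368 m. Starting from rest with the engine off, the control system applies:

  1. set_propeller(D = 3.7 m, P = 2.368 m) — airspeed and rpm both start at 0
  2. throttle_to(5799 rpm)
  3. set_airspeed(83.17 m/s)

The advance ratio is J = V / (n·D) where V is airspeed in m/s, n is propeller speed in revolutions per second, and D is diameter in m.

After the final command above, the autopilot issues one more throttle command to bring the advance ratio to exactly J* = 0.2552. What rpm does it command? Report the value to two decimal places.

set_propeller: D = 3.7 m, P = 2.368 m (p = P/D = 0.640000); state ← (V=0, rpm=0)
throttle_to(5799): rpm ← 5799
set_airspeed(83.17): V ← 83.17 m/s
final state: V = 83.17 m/s, rpm = 5799 → n = rpm/60 = 96.650000 rev/s
target J* = 0.2552; solve J* = V/(n·D) for n: n = V/(J*·D) = 83.17/(0.2552 × 3.7) = 88.081420 rev/s
rpm = 60·n = 5284.885199

rpm = 5284.89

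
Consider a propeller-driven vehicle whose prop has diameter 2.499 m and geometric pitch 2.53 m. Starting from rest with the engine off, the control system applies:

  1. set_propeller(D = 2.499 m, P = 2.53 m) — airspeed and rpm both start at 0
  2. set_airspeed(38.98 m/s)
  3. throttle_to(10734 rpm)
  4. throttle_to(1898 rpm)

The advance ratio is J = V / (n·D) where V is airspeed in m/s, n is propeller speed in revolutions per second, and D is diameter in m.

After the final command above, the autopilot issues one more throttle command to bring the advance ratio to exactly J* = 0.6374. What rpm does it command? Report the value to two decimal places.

rpm = 1468.30

set_propeller: D = 2.499 m, P = 2.53 m (p = P/D = 1.012405); state ← (V=0, rpm=0)
set_airspeed(38.98): V ← 38.98 m/s
throttle_to(10734): rpm ← 10734
throttle_to(1898): rpm ← 1898
final state: V = 38.98 m/s, rpm = 1898 → n = rpm/60 = 31.633333 rev/s
target J* = 0.6374; solve J* = V/(n·D) for n: n = V/(J*·D) = 38.98/(0.6374 × 2.499) = 24.471665 rev/s
rpm = 60·n = 1468.299902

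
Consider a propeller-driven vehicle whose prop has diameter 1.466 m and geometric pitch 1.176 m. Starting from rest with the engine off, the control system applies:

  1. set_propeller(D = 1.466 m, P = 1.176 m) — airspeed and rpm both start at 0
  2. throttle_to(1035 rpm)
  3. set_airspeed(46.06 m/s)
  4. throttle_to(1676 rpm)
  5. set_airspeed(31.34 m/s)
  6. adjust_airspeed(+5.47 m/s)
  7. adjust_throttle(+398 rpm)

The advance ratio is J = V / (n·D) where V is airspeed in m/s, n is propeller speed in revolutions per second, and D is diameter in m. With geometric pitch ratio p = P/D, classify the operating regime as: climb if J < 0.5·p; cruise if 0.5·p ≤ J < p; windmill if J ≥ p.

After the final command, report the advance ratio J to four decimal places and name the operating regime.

J = 0.7264, regime = cruise

set_propeller: D = 1.466 m, P = 1.176 m (p = P/D = 0.802183); state ← (V=0, rpm=0)
throttle_to(1035): rpm ← 1035
set_airspeed(46.06): V ← 46.06 m/s
throttle_to(1676): rpm ← 1676
set_airspeed(31.34): V ← 31.34 m/s
adjust_airspeed(+5.47): V ← 31.34 +5.47 = 36.81 m/s
adjust_throttle(+398): rpm ← 1676 +398 = 2074
final state: V = 36.81 m/s, rpm = 2074 → n = rpm/60 = 34.566667 rev/s
J = V / (n·D) = 36.81 / (34.566667 × 1.466) = 0.726398
regime bands: climb J<0.4011 | cruise [0.4011, 0.8022) | windmill J≥0.8022
J = 0.7264 → cruise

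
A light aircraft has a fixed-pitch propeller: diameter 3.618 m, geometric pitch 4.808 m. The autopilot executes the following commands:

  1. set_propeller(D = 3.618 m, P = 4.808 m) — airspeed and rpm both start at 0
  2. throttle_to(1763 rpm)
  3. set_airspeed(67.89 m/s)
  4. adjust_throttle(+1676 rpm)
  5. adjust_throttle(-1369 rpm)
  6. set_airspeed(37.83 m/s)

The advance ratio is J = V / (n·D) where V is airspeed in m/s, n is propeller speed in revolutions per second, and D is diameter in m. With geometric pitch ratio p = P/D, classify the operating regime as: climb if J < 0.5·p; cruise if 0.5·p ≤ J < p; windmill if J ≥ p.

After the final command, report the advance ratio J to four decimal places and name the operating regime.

set_propeller: D = 3.618 m, P = 4.808 m (p = P/D = 1.328911); state ← (V=0, rpm=0)
throttle_to(1763): rpm ← 1763
set_airspeed(67.89): V ← 67.89 m/s
adjust_throttle(+1676): rpm ← 1763 +1676 = 3439
adjust_throttle(-1369): rpm ← 3439 -1369 = 2070
set_airspeed(37.83): V ← 37.83 m/s
final state: V = 37.83 m/s, rpm = 2070 → n = rpm/60 = 34.500000 rev/s
J = V / (n·D) = 37.83 / (34.500000 × 3.618) = 0.303074
regime bands: climb J<0.6645 | cruise [0.6645, 1.3289) | windmill J≥1.3289
J = 0.3031 → climb

J = 0.3031, regime = climb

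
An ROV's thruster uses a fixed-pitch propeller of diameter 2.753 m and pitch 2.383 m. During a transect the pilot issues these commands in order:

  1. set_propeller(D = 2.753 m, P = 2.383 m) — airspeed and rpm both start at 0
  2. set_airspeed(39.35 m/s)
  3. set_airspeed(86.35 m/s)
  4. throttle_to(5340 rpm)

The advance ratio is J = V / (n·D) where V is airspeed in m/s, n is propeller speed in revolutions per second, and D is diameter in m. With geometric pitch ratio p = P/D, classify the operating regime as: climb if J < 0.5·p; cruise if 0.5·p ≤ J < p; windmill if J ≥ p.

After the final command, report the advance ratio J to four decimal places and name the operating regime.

J = 0.3524, regime = climb

set_propeller: D = 2.753 m, P = 2.383 m (p = P/D = 0.865601); state ← (V=0, rpm=0)
set_airspeed(39.35): V ← 39.35 m/s
set_airspeed(86.35): V ← 86.35 m/s
throttle_to(5340): rpm ← 5340
final state: V = 86.35 m/s, rpm = 5340 → n = rpm/60 = 89.000000 rev/s
J = V / (n·D) = 86.35 / (89.000000 × 2.753) = 0.352425
regime bands: climb J<0.4328 | cruise [0.4328, 0.8656) | windmill J≥0.8656
J = 0.3524 → climb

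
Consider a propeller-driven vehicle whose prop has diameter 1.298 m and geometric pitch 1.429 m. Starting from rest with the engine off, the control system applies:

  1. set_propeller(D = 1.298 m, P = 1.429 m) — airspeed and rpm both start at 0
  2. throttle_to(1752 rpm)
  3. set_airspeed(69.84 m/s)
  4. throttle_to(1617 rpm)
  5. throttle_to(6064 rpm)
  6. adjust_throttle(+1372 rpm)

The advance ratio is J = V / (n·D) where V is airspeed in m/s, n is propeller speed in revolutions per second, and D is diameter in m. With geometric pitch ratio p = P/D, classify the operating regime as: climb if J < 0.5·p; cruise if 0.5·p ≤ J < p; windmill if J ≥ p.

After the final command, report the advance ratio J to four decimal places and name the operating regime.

set_propeller: D = 1.298 m, P = 1.429 m (p = P/D = 1.100924); state ← (V=0, rpm=0)
throttle_to(1752): rpm ← 1752
set_airspeed(69.84): V ← 69.84 m/s
throttle_to(1617): rpm ← 1617
throttle_to(6064): rpm ← 6064
adjust_throttle(+1372): rpm ← 6064 +1372 = 7436
final state: V = 69.84 m/s, rpm = 7436 → n = rpm/60 = 123.933333 rev/s
J = V / (n·D) = 69.84 / (123.933333 × 1.298) = 0.434152
regime bands: climb J<0.5505 | cruise [0.5505, 1.1009) | windmill J≥1.1009
J = 0.4342 → climb

J = 0.4342, regime = climb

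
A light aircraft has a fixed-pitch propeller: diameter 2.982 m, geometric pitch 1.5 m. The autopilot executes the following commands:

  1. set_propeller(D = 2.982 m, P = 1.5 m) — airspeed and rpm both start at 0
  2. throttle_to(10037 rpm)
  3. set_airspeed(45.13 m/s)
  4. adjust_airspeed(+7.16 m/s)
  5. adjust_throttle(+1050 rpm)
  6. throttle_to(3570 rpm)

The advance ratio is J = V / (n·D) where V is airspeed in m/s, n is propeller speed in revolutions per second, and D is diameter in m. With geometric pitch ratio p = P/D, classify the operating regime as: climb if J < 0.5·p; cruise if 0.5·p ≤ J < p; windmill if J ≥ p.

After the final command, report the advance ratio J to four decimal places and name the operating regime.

set_propeller: D = 2.982 m, P = 1.5 m (p = P/D = 0.503018); state ← (V=0, rpm=0)
throttle_to(10037): rpm ← 10037
set_airspeed(45.13): V ← 45.13 m/s
adjust_airspeed(+7.16): V ← 45.13 +7.16 = 52.29 m/s
adjust_throttle(+1050): rpm ← 10037 +1050 = 11087
throttle_to(3570): rpm ← 3570
final state: V = 52.29 m/s, rpm = 3570 → n = rpm/60 = 59.500000 rev/s
J = V / (n·D) = 52.29 / (59.500000 × 2.982) = 0.294709
regime bands: climb J<0.2515 | cruise [0.2515, 0.5030) | windmill J≥0.5030
J = 0.2947 → cruise

J = 0.2947, regime = cruise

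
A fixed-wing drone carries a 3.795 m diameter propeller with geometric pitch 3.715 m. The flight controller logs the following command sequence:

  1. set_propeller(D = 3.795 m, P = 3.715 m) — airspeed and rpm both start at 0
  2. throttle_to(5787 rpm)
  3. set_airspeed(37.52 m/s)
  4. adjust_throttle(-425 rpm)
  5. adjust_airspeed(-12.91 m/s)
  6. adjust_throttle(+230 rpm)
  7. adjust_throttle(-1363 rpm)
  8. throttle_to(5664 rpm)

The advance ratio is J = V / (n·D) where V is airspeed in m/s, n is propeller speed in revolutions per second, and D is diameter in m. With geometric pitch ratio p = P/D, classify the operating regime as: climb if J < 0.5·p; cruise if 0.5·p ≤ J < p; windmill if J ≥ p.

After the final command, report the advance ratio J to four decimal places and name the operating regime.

J = 0.0687, regime = climb

set_propeller: D = 3.795 m, P = 3.715 m (p = P/D = 0.978920); state ← (V=0, rpm=0)
throttle_to(5787): rpm ← 5787
set_airspeed(37.52): V ← 37.52 m/s
adjust_throttle(-425): rpm ← 5787 -425 = 5362
adjust_airspeed(-12.91): V ← 37.52 -12.91 = 24.61 m/s
adjust_throttle(+230): rpm ← 5362 +230 = 5592
adjust_throttle(-1363): rpm ← 5592 -1363 = 4229
throttle_to(5664): rpm ← 5664
final state: V = 24.61 m/s, rpm = 5664 → n = rpm/60 = 94.400000 rev/s
J = V / (n·D) = 24.61 / (94.400000 × 3.795) = 0.068695
regime bands: climb J<0.4895 | cruise [0.4895, 0.9789) | windmill J≥0.9789
J = 0.0687 → climb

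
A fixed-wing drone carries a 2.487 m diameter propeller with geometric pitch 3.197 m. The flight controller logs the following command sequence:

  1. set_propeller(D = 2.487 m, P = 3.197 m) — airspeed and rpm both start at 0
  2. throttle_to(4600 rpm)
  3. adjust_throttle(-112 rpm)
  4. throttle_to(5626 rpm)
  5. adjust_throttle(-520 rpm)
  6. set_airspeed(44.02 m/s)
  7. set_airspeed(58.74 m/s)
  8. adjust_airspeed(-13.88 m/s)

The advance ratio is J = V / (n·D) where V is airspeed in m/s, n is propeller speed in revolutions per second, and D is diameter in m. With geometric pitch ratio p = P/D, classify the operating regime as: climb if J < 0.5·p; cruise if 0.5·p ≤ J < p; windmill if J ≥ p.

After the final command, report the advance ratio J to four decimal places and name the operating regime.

set_propeller: D = 2.487 m, P = 3.197 m (p = P/D = 1.285485); state ← (V=0, rpm=0)
throttle_to(4600): rpm ← 4600
adjust_throttle(-112): rpm ← 4600 -112 = 4488
throttle_to(5626): rpm ← 5626
adjust_throttle(-520): rpm ← 5626 -520 = 5106
set_airspeed(44.02): V ← 44.02 m/s
set_airspeed(58.74): V ← 58.74 m/s
adjust_airspeed(-13.88): V ← 58.74 -13.88 = 44.86 m/s
final state: V = 44.86 m/s, rpm = 5106 → n = rpm/60 = 85.100000 rev/s
J = V / (n·D) = 44.86 / (85.100000 × 2.487) = 0.211960
regime bands: climb J<0.6427 | cruise [0.6427, 1.2855) | windmill J≥1.2855
J = 0.2120 → climb

J = 0.2120, regime = climb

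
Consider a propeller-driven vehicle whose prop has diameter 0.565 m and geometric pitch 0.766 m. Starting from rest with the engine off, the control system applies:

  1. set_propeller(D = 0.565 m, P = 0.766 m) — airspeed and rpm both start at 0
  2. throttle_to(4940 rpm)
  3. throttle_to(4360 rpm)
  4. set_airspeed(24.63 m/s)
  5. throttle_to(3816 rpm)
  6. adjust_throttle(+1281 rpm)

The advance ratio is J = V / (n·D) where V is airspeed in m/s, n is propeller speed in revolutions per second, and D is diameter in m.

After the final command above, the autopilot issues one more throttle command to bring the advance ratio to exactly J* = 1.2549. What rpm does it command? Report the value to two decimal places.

rpm = 2084.29

set_propeller: D = 0.565 m, P = 0.766 m (p = P/D = 1.355752); state ← (V=0, rpm=0)
throttle_to(4940): rpm ← 4940
throttle_to(4360): rpm ← 4360
set_airspeed(24.63): V ← 24.63 m/s
throttle_to(3816): rpm ← 3816
adjust_throttle(+1281): rpm ← 3816 +1281 = 5097
final state: V = 24.63 m/s, rpm = 5097 → n = rpm/60 = 84.950000 rev/s
target J* = 1.2549; solve J* = V/(n·D) for n: n = V/(J*·D) = 24.63/(1.2549 × 0.565) = 34.738163 rev/s
rpm = 60·n = 2084.289761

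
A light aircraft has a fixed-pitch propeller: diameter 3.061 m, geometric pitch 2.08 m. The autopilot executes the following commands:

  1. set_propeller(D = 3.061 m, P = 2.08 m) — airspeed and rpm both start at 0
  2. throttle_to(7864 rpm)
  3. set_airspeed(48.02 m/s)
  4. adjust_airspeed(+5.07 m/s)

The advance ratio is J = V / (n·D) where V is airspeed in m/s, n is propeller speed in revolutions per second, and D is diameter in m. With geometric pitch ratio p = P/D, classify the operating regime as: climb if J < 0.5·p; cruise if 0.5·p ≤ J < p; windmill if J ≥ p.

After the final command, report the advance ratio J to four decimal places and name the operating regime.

set_propeller: D = 3.061 m, P = 2.08 m (p = P/D = 0.679516); state ← (V=0, rpm=0)
throttle_to(7864): rpm ← 7864
set_airspeed(48.02): V ← 48.02 m/s
adjust_airspeed(+5.07): V ← 48.02 +5.07 = 53.09 m/s
final state: V = 53.09 m/s, rpm = 7864 → n = rpm/60 = 131.066667 rev/s
J = V / (n·D) = 53.09 / (131.066667 × 3.061) = 0.132330
regime bands: climb J<0.3398 | cruise [0.3398, 0.6795) | windmill J≥0.6795
J = 0.1323 → climb

J = 0.1323, regime = climb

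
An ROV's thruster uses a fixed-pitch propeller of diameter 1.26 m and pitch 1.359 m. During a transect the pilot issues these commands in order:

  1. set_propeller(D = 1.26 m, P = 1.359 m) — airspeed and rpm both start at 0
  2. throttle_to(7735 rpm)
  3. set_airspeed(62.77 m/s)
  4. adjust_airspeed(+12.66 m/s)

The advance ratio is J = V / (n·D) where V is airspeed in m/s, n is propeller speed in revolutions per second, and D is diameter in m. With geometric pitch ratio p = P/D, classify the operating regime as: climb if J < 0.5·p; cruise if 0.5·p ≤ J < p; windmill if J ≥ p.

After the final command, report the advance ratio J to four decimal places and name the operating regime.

set_propeller: D = 1.26 m, P = 1.359 m (p = P/D = 1.078571); state ← (V=0, rpm=0)
throttle_to(7735): rpm ← 7735
set_airspeed(62.77): V ← 62.77 m/s
adjust_airspeed(+12.66): V ← 62.77 +12.66 = 75.43 m/s
final state: V = 75.43 m/s, rpm = 7735 → n = rpm/60 = 128.916667 rev/s
J = V / (n·D) = 75.43 / (128.916667 × 1.26) = 0.464370
regime bands: climb J<0.5393 | cruise [0.5393, 1.0786) | windmill J≥1.0786
J = 0.4644 → climb

J = 0.4644, regime = climb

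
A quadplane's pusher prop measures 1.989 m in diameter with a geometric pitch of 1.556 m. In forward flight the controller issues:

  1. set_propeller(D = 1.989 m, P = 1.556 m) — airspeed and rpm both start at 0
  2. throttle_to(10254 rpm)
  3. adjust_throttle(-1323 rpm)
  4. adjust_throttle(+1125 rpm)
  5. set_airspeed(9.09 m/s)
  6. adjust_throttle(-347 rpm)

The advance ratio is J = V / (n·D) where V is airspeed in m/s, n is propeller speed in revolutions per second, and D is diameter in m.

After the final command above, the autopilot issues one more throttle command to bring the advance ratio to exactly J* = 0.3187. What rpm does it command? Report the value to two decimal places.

rpm = 860.40

set_propeller: D = 1.989 m, P = 1.556 m (p = P/D = 0.782303); state ← (V=0, rpm=0)
throttle_to(10254): rpm ← 10254
adjust_throttle(-1323): rpm ← 10254 -1323 = 8931
adjust_throttle(+1125): rpm ← 8931 +1125 = 10056
set_airspeed(9.09): V ← 9.09 m/s
adjust_throttle(-347): rpm ← 10056 -347 = 9709
final state: V = 9.09 m/s, rpm = 9709 → n = rpm/60 = 161.816667 rev/s
target J* = 0.3187; solve J* = V/(n·D) for n: n = V/(J*·D) = 9.09/(0.3187 × 1.989) = 14.339930 rev/s
rpm = 60·n = 860.395810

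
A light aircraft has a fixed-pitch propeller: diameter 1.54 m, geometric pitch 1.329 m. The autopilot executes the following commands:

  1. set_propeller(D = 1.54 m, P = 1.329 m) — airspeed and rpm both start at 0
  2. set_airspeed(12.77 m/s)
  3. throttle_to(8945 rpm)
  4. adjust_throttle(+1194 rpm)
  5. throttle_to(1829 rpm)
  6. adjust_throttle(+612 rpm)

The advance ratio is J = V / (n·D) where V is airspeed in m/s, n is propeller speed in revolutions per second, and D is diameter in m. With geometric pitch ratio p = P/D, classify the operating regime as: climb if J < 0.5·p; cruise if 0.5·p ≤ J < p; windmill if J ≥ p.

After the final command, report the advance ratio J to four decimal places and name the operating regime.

set_propeller: D = 1.54 m, P = 1.329 m (p = P/D = 0.862987); state ← (V=0, rpm=0)
set_airspeed(12.77): V ← 12.77 m/s
throttle_to(8945): rpm ← 8945
adjust_throttle(+1194): rpm ← 8945 +1194 = 10139
throttle_to(1829): rpm ← 1829
adjust_throttle(+612): rpm ← 1829 +612 = 2441
final state: V = 12.77 m/s, rpm = 2441 → n = rpm/60 = 40.683333 rev/s
J = V / (n·D) = 12.77 / (40.683333 × 1.54) = 0.203823
regime bands: climb J<0.4315 | cruise [0.4315, 0.8630) | windmill J≥0.8630
J = 0.2038 → climb

J = 0.2038, regime = climb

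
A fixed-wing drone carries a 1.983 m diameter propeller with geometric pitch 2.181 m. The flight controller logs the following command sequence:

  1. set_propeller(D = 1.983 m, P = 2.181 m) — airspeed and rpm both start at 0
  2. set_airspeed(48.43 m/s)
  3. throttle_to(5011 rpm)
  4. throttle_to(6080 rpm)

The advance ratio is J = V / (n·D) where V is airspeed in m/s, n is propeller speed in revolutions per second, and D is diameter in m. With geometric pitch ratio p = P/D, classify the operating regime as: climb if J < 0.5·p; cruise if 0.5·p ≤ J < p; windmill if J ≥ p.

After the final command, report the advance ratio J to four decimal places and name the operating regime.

set_propeller: D = 1.983 m, P = 2.181 m (p = P/D = 1.099849); state ← (V=0, rpm=0)
set_airspeed(48.43): V ← 48.43 m/s
throttle_to(5011): rpm ← 5011
throttle_to(6080): rpm ← 6080
final state: V = 48.43 m/s, rpm = 6080 → n = rpm/60 = 101.333333 rev/s
J = V / (n·D) = 48.43 / (101.333333 × 1.983) = 0.241012
regime bands: climb J<0.5499 | cruise [0.5499, 1.0998) | windmill J≥1.0998
J = 0.2410 → climb

J = 0.2410, regime = climb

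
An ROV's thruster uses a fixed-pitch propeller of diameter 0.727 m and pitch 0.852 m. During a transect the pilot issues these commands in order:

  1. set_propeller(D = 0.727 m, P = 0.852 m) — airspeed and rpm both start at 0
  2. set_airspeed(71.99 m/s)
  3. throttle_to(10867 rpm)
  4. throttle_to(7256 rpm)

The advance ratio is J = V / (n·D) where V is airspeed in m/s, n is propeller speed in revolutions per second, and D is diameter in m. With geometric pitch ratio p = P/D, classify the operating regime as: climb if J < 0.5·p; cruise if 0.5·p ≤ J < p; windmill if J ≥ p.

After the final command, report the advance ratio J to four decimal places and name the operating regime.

J = 0.8188, regime = cruise

set_propeller: D = 0.727 m, P = 0.852 m (p = P/D = 1.171939); state ← (V=0, rpm=0)
set_airspeed(71.99): V ← 71.99 m/s
throttle_to(10867): rpm ← 10867
throttle_to(7256): rpm ← 7256
final state: V = 71.99 m/s, rpm = 7256 → n = rpm/60 = 120.933333 rev/s
J = V / (n·D) = 71.99 / (120.933333 × 0.727) = 0.818826
regime bands: climb J<0.5860 | cruise [0.5860, 1.1719) | windmill J≥1.1719
J = 0.8188 → cruise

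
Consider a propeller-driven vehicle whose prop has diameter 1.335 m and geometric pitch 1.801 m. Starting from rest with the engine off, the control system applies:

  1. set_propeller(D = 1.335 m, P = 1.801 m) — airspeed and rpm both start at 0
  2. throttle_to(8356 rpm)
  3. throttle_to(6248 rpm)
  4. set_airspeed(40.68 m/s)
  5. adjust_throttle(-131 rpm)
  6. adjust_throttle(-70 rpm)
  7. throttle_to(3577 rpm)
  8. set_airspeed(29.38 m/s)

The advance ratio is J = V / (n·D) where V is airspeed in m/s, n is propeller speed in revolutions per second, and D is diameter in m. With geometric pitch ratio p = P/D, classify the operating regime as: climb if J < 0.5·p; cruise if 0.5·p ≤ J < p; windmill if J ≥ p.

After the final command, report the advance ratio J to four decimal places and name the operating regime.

J = 0.3691, regime = climb

set_propeller: D = 1.335 m, P = 1.801 m (p = P/D = 1.349064); state ← (V=0, rpm=0)
throttle_to(8356): rpm ← 8356
throttle_to(6248): rpm ← 6248
set_airspeed(40.68): V ← 40.68 m/s
adjust_throttle(-131): rpm ← 6248 -131 = 6117
adjust_throttle(-70): rpm ← 6117 -70 = 6047
throttle_to(3577): rpm ← 3577
set_airspeed(29.38): V ← 29.38 m/s
final state: V = 29.38 m/s, rpm = 3577 → n = rpm/60 = 59.616667 rev/s
J = V / (n·D) = 29.38 / (59.616667 × 1.335) = 0.369150
regime bands: climb J<0.6745 | cruise [0.6745, 1.3491) | windmill J≥1.3491
J = 0.3691 → climb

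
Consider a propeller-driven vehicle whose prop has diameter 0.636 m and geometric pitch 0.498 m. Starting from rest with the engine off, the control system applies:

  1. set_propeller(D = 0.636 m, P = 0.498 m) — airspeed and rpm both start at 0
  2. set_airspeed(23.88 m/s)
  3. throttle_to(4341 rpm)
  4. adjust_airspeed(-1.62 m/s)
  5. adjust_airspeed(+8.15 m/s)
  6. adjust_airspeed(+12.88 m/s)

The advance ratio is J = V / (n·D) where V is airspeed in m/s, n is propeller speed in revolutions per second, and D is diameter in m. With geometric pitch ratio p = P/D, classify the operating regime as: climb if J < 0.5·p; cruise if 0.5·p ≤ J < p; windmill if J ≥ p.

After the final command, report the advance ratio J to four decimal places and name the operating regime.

set_propeller: D = 0.636 m, P = 0.498 m (p = P/D = 0.783019); state ← (V=0, rpm=0)
set_airspeed(23.88): V ← 23.88 m/s
throttle_to(4341): rpm ← 4341
adjust_airspeed(-1.62): V ← 23.88 -1.62 = 22.26 m/s
adjust_airspeed(+8.15): V ← 22.26 +8.15 = 30.41 m/s
adjust_airspeed(+12.88): V ← 30.41 +12.88 = 43.29 m/s
final state: V = 43.29 m/s, rpm = 4341 → n = rpm/60 = 72.350000 rev/s
J = V / (n·D) = 43.29 / (72.350000 × 0.636) = 0.940788
regime bands: climb J<0.3915 | cruise [0.3915, 0.7830) | windmill J≥0.7830
J = 0.9408 → windmill

J = 0.9408, regime = windmill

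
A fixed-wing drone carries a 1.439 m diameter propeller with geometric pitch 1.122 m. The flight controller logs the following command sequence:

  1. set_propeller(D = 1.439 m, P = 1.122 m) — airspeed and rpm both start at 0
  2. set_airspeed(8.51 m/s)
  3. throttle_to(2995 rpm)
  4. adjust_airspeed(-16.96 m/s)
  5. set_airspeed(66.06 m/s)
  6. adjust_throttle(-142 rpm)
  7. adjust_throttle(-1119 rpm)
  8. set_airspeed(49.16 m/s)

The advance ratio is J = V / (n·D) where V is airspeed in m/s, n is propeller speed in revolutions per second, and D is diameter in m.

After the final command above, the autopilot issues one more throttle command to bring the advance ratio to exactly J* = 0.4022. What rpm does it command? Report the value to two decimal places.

rpm = 5096.36

set_propeller: D = 1.439 m, P = 1.122 m (p = P/D = 0.779708); state ← (V=0, rpm=0)
set_airspeed(8.51): V ← 8.51 m/s
throttle_to(2995): rpm ← 2995
adjust_airspeed(-16.96): V ← 8.51 -16.96 = -8.45 m/s
set_airspeed(66.06): V ← 66.06 m/s
adjust_throttle(-142): rpm ← 2995 -142 = 2853
adjust_throttle(-1119): rpm ← 2853 -1119 = 1734
set_airspeed(49.16): V ← 49.16 m/s
final state: V = 49.16 m/s, rpm = 1734 → n = rpm/60 = 28.900000 rev/s
target J* = 0.4022; solve J* = V/(n·D) for n: n = V/(J*·D) = 49.16/(0.4022 × 1.439) = 84.939366 rev/s
rpm = 60·n = 5096.361948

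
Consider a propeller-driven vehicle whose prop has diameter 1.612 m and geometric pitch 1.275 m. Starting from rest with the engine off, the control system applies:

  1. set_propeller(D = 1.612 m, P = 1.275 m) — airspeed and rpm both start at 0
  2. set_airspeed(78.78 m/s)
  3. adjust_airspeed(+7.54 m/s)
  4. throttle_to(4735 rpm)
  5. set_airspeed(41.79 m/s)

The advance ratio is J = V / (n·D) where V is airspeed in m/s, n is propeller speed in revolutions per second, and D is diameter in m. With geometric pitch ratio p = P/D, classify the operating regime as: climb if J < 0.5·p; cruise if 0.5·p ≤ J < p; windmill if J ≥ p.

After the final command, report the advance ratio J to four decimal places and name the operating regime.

set_propeller: D = 1.612 m, P = 1.275 m (p = P/D = 0.790943); state ← (V=0, rpm=0)
set_airspeed(78.78): V ← 78.78 m/s
adjust_airspeed(+7.54): V ← 78.78 +7.54 = 86.32 m/s
throttle_to(4735): rpm ← 4735
set_airspeed(41.79): V ← 41.79 m/s
final state: V = 41.79 m/s, rpm = 4735 → n = rpm/60 = 78.916667 rev/s
J = V / (n·D) = 41.79 / (78.916667 × 1.612) = 0.328502
regime bands: climb J<0.3955 | cruise [0.3955, 0.7909) | windmill J≥0.7909
J = 0.3285 → climb

J = 0.3285, regime = climb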